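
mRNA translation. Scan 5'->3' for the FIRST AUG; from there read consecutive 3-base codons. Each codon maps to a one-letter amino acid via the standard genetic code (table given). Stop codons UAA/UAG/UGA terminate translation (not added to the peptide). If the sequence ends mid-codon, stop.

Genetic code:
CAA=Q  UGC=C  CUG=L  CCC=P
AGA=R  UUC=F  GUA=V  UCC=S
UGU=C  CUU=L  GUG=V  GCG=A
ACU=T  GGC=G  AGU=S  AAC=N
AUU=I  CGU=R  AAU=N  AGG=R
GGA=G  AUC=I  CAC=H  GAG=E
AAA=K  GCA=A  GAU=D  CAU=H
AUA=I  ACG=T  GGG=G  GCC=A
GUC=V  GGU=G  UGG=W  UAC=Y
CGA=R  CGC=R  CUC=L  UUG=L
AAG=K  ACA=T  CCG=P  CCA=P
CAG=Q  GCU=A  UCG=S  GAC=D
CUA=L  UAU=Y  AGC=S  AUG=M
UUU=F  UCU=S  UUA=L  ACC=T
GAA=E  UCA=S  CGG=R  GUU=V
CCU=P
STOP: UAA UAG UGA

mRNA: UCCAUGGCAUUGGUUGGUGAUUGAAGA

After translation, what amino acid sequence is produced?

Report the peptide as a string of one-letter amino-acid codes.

Answer: MALVGD

Derivation:
start AUG at pos 3
pos 3: AUG -> M; peptide=M
pos 6: GCA -> A; peptide=MA
pos 9: UUG -> L; peptide=MAL
pos 12: GUU -> V; peptide=MALV
pos 15: GGU -> G; peptide=MALVG
pos 18: GAU -> D; peptide=MALVGD
pos 21: UGA -> STOP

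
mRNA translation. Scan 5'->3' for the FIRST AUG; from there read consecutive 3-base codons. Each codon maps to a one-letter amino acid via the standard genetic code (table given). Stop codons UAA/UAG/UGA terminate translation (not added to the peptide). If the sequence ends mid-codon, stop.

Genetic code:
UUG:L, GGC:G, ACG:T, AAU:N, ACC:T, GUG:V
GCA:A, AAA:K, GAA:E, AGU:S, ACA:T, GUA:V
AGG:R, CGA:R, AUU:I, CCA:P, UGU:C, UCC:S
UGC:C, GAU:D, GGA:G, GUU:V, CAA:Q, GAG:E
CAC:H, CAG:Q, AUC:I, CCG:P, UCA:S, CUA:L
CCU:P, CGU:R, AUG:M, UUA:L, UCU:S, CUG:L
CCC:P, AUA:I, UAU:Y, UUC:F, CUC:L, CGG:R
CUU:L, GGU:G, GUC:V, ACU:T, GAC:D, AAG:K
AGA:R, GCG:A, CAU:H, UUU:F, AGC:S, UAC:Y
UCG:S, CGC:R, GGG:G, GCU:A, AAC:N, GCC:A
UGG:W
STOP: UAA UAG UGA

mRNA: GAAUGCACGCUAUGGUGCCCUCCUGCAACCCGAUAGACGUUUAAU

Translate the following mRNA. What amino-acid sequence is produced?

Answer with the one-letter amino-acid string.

start AUG at pos 2
pos 2: AUG -> M; peptide=M
pos 5: CAC -> H; peptide=MH
pos 8: GCU -> A; peptide=MHA
pos 11: AUG -> M; peptide=MHAM
pos 14: GUG -> V; peptide=MHAMV
pos 17: CCC -> P; peptide=MHAMVP
pos 20: UCC -> S; peptide=MHAMVPS
pos 23: UGC -> C; peptide=MHAMVPSC
pos 26: AAC -> N; peptide=MHAMVPSCN
pos 29: CCG -> P; peptide=MHAMVPSCNP
pos 32: AUA -> I; peptide=MHAMVPSCNPI
pos 35: GAC -> D; peptide=MHAMVPSCNPID
pos 38: GUU -> V; peptide=MHAMVPSCNPIDV
pos 41: UAA -> STOP

Answer: MHAMVPSCNPIDV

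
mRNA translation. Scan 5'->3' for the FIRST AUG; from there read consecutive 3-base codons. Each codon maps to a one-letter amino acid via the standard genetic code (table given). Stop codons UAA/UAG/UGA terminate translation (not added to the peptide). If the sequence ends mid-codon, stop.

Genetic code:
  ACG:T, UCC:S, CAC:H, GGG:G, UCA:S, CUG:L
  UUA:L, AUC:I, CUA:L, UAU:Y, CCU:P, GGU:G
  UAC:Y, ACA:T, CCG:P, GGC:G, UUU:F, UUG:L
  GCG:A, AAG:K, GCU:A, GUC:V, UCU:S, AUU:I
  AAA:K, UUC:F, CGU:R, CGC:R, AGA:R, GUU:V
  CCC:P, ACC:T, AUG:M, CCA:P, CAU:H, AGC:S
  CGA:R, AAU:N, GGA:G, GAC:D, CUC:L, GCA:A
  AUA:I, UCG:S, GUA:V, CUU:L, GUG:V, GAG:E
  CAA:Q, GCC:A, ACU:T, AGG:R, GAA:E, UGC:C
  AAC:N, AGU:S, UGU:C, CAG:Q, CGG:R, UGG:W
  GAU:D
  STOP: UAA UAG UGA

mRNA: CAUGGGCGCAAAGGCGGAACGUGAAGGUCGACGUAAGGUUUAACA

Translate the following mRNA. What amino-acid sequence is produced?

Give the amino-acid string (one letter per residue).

Answer: MGAKAEREGRRKV

Derivation:
start AUG at pos 1
pos 1: AUG -> M; peptide=M
pos 4: GGC -> G; peptide=MG
pos 7: GCA -> A; peptide=MGA
pos 10: AAG -> K; peptide=MGAK
pos 13: GCG -> A; peptide=MGAKA
pos 16: GAA -> E; peptide=MGAKAE
pos 19: CGU -> R; peptide=MGAKAER
pos 22: GAA -> E; peptide=MGAKAERE
pos 25: GGU -> G; peptide=MGAKAEREG
pos 28: CGA -> R; peptide=MGAKAEREGR
pos 31: CGU -> R; peptide=MGAKAEREGRR
pos 34: AAG -> K; peptide=MGAKAEREGRRK
pos 37: GUU -> V; peptide=MGAKAEREGRRKV
pos 40: UAA -> STOP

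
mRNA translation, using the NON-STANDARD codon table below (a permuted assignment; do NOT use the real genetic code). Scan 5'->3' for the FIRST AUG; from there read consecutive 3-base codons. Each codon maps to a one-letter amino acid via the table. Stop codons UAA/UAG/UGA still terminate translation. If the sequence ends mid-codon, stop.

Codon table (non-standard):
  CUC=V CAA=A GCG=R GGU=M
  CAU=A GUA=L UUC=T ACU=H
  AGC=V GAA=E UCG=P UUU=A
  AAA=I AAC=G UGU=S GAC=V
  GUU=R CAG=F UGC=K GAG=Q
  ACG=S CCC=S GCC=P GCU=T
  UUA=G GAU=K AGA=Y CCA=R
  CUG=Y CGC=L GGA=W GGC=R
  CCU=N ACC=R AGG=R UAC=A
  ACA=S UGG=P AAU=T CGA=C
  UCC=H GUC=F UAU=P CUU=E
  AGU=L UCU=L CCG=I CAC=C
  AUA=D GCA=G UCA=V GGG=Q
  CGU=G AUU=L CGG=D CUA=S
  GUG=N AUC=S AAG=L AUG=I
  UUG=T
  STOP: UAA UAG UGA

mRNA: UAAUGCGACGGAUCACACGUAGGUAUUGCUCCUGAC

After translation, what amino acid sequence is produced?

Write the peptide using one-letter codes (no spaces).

Answer: ICDSSGRPKH

Derivation:
start AUG at pos 2
pos 2: AUG -> I; peptide=I
pos 5: CGA -> C; peptide=IC
pos 8: CGG -> D; peptide=ICD
pos 11: AUC -> S; peptide=ICDS
pos 14: ACA -> S; peptide=ICDSS
pos 17: CGU -> G; peptide=ICDSSG
pos 20: AGG -> R; peptide=ICDSSGR
pos 23: UAU -> P; peptide=ICDSSGRP
pos 26: UGC -> K; peptide=ICDSSGRPK
pos 29: UCC -> H; peptide=ICDSSGRPKH
pos 32: UGA -> STOP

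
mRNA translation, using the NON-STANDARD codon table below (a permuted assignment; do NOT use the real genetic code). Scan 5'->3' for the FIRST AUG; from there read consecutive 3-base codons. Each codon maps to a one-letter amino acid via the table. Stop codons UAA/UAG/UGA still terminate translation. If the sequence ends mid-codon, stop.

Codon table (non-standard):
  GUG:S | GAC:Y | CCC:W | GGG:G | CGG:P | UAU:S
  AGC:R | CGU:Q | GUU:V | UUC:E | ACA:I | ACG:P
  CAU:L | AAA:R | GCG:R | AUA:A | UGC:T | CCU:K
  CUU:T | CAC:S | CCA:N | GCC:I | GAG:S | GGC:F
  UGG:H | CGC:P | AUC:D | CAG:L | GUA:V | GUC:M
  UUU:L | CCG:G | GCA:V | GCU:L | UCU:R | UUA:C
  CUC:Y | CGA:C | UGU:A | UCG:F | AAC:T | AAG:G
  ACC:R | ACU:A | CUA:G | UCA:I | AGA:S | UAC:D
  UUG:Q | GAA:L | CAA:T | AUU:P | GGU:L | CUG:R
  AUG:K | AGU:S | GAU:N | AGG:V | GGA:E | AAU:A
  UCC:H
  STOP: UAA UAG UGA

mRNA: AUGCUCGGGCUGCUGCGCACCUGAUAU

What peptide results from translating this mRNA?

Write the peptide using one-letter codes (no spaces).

start AUG at pos 0
pos 0: AUG -> K; peptide=K
pos 3: CUC -> Y; peptide=KY
pos 6: GGG -> G; peptide=KYG
pos 9: CUG -> R; peptide=KYGR
pos 12: CUG -> R; peptide=KYGRR
pos 15: CGC -> P; peptide=KYGRRP
pos 18: ACC -> R; peptide=KYGRRPR
pos 21: UGA -> STOP

Answer: KYGRRPR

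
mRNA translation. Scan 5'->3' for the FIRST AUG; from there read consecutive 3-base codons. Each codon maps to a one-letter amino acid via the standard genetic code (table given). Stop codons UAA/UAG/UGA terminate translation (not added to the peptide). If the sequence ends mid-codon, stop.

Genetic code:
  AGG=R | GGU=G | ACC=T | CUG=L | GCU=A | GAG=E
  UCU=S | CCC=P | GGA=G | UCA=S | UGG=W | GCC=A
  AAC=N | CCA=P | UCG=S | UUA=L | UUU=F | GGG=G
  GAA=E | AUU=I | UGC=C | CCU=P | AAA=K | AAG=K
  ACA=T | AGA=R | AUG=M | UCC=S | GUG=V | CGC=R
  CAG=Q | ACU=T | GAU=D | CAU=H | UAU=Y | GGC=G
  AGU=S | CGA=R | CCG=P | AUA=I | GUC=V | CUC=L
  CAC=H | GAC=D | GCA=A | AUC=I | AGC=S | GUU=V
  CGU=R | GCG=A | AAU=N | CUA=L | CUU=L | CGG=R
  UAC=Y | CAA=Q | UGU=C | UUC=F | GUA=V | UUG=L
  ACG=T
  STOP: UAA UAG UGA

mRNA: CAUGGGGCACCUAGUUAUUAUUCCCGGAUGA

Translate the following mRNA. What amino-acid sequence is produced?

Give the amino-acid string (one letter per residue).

start AUG at pos 1
pos 1: AUG -> M; peptide=M
pos 4: GGG -> G; peptide=MG
pos 7: CAC -> H; peptide=MGH
pos 10: CUA -> L; peptide=MGHL
pos 13: GUU -> V; peptide=MGHLV
pos 16: AUU -> I; peptide=MGHLVI
pos 19: AUU -> I; peptide=MGHLVII
pos 22: CCC -> P; peptide=MGHLVIIP
pos 25: GGA -> G; peptide=MGHLVIIPG
pos 28: UGA -> STOP

Answer: MGHLVIIPG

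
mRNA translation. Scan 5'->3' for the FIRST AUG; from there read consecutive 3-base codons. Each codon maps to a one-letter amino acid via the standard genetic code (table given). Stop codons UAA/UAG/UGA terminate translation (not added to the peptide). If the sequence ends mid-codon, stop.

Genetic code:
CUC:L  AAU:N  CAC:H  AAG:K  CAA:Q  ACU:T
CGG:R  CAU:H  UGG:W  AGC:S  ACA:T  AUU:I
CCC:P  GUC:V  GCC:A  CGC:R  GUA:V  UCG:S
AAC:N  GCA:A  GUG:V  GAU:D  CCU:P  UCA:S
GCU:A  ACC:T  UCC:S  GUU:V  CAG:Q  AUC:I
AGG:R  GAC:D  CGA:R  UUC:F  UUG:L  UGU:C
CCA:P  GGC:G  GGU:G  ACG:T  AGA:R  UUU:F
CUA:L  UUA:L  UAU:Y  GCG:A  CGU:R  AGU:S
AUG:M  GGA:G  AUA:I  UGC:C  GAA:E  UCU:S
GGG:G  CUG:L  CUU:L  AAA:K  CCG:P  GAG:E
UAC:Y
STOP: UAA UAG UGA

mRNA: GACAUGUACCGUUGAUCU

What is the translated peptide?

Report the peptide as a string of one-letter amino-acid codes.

Answer: MYR

Derivation:
start AUG at pos 3
pos 3: AUG -> M; peptide=M
pos 6: UAC -> Y; peptide=MY
pos 9: CGU -> R; peptide=MYR
pos 12: UGA -> STOP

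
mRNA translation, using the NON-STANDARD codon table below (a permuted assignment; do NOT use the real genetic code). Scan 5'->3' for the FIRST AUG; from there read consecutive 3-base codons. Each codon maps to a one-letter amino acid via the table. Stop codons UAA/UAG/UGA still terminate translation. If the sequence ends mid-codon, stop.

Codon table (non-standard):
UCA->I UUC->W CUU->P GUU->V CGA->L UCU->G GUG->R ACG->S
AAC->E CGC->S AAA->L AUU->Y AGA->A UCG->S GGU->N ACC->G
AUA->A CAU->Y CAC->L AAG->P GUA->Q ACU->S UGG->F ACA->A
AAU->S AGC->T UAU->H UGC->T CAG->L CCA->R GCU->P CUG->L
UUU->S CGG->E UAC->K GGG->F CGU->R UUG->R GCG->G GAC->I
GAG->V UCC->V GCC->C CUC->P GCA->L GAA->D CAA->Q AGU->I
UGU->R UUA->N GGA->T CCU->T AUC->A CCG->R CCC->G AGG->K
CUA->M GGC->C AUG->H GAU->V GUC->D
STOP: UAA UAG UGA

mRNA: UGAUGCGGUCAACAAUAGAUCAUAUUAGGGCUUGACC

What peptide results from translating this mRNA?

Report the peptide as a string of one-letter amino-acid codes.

Answer: HEIAAVYYKP

Derivation:
start AUG at pos 2
pos 2: AUG -> H; peptide=H
pos 5: CGG -> E; peptide=HE
pos 8: UCA -> I; peptide=HEI
pos 11: ACA -> A; peptide=HEIA
pos 14: AUA -> A; peptide=HEIAA
pos 17: GAU -> V; peptide=HEIAAV
pos 20: CAU -> Y; peptide=HEIAAVY
pos 23: AUU -> Y; peptide=HEIAAVYY
pos 26: AGG -> K; peptide=HEIAAVYYK
pos 29: GCU -> P; peptide=HEIAAVYYKP
pos 32: UGA -> STOP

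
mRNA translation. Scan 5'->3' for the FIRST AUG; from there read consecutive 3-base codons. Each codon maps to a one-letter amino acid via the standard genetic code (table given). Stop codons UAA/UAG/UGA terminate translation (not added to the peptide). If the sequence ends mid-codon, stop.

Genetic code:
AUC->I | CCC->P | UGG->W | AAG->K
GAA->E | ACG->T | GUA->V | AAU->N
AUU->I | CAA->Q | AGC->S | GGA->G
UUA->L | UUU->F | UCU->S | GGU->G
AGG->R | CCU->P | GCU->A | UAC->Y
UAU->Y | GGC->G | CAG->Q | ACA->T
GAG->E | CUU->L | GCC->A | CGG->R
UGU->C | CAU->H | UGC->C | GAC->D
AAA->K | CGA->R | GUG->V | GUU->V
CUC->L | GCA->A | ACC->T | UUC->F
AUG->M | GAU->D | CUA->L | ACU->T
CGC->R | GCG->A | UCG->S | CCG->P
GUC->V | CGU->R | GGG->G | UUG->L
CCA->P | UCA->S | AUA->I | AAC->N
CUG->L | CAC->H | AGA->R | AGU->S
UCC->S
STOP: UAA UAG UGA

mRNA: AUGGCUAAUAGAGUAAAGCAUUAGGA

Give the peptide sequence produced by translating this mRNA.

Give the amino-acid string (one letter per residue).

start AUG at pos 0
pos 0: AUG -> M; peptide=M
pos 3: GCU -> A; peptide=MA
pos 6: AAU -> N; peptide=MAN
pos 9: AGA -> R; peptide=MANR
pos 12: GUA -> V; peptide=MANRV
pos 15: AAG -> K; peptide=MANRVK
pos 18: CAU -> H; peptide=MANRVKH
pos 21: UAG -> STOP

Answer: MANRVKH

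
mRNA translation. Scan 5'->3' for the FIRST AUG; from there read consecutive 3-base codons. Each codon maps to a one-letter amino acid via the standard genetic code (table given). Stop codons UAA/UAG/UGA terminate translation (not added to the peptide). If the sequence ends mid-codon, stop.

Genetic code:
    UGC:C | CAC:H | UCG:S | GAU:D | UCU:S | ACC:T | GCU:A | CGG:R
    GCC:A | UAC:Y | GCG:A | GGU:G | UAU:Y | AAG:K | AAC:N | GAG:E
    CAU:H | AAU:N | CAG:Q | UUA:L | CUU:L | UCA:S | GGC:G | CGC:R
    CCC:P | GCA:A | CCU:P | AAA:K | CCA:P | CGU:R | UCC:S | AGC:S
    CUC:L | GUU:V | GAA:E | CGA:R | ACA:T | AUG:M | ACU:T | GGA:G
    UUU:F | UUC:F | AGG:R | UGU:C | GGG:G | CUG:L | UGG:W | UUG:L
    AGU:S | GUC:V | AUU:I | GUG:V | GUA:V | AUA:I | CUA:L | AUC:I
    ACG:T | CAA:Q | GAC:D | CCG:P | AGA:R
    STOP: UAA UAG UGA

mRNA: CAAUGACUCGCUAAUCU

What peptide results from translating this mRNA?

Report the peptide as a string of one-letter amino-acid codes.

Answer: MTR

Derivation:
start AUG at pos 2
pos 2: AUG -> M; peptide=M
pos 5: ACU -> T; peptide=MT
pos 8: CGC -> R; peptide=MTR
pos 11: UAA -> STOP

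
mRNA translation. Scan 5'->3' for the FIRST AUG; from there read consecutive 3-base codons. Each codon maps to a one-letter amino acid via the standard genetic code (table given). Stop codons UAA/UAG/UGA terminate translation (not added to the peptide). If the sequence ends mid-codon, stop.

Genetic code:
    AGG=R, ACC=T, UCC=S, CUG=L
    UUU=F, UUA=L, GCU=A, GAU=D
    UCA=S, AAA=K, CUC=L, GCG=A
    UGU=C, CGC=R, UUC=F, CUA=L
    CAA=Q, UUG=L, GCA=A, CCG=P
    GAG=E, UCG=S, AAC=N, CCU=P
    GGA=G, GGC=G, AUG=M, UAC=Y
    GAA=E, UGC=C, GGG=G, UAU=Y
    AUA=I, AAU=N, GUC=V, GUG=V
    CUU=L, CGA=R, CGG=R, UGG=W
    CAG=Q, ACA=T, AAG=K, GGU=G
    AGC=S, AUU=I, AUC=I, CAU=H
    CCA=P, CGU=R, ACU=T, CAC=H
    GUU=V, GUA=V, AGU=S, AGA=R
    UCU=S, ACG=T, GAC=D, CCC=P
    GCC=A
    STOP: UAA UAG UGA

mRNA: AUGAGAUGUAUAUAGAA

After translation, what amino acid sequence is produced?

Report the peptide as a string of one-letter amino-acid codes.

Answer: MRCI

Derivation:
start AUG at pos 0
pos 0: AUG -> M; peptide=M
pos 3: AGA -> R; peptide=MR
pos 6: UGU -> C; peptide=MRC
pos 9: AUA -> I; peptide=MRCI
pos 12: UAG -> STOP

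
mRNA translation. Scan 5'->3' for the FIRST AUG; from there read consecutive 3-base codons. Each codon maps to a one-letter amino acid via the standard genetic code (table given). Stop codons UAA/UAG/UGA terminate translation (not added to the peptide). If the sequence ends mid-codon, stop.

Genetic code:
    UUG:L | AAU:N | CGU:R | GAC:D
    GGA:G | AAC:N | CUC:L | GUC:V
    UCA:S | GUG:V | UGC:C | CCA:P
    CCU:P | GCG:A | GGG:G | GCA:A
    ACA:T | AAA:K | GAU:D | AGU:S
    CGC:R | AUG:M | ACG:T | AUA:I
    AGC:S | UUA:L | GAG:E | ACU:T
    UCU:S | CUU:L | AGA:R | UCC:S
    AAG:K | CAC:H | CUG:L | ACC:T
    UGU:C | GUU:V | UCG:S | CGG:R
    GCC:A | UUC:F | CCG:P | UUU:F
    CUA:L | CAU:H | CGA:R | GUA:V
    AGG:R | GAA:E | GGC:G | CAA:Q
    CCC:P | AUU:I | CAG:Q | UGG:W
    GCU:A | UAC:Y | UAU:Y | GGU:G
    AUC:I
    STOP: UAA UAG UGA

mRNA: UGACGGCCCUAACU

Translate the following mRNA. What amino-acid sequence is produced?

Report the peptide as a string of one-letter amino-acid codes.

Answer: (empty: no AUG start codon)

Derivation:
no AUG start codon found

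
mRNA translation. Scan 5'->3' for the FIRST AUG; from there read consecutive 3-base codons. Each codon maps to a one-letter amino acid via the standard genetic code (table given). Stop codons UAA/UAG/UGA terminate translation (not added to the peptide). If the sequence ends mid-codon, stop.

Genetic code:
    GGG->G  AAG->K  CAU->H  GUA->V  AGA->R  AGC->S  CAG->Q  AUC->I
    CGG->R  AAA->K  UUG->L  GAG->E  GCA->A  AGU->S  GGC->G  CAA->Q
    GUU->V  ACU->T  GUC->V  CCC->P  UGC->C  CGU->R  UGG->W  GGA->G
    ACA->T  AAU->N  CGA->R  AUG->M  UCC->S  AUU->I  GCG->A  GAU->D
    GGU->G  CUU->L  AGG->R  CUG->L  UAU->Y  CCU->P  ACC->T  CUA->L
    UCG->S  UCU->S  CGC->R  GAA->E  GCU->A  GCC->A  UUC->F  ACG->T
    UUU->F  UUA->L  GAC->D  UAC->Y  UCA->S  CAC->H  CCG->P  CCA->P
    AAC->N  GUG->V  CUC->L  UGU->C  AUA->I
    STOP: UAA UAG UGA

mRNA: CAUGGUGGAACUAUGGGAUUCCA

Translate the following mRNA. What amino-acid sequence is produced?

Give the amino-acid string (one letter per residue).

start AUG at pos 1
pos 1: AUG -> M; peptide=M
pos 4: GUG -> V; peptide=MV
pos 7: GAA -> E; peptide=MVE
pos 10: CUA -> L; peptide=MVEL
pos 13: UGG -> W; peptide=MVELW
pos 16: GAU -> D; peptide=MVELWD
pos 19: UCC -> S; peptide=MVELWDS
pos 22: only 1 nt remain (<3), stop (end of mRNA)

Answer: MVELWDS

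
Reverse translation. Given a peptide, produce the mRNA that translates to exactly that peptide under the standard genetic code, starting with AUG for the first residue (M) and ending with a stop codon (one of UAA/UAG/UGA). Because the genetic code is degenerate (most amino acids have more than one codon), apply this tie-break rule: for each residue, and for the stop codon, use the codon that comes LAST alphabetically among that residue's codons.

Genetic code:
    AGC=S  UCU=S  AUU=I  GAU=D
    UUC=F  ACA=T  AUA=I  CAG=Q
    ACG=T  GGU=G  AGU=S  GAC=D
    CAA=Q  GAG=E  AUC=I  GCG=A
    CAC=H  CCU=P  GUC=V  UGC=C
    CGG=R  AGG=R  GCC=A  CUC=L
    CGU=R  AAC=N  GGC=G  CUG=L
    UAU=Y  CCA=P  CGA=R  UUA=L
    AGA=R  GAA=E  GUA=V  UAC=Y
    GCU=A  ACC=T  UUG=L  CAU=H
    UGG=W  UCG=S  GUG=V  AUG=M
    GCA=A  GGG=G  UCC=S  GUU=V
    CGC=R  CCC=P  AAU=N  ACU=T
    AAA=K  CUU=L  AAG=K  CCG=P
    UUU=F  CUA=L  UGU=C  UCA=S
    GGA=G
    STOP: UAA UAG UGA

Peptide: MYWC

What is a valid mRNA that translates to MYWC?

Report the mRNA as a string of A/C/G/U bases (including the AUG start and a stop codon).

Answer: mRNA: AUGUAUUGGUGUUGA

Derivation:
residue 1: M -> AUG (start codon)
residue 2: Y codons sorted = UAC,UAU -> pick last = UAU
residue 3: W -> UGG (only codon)
residue 4: C codons sorted = UGC,UGU -> pick last = UGU
terminator: stop codons sorted = UAA,UAG,UGA -> pick last = UGA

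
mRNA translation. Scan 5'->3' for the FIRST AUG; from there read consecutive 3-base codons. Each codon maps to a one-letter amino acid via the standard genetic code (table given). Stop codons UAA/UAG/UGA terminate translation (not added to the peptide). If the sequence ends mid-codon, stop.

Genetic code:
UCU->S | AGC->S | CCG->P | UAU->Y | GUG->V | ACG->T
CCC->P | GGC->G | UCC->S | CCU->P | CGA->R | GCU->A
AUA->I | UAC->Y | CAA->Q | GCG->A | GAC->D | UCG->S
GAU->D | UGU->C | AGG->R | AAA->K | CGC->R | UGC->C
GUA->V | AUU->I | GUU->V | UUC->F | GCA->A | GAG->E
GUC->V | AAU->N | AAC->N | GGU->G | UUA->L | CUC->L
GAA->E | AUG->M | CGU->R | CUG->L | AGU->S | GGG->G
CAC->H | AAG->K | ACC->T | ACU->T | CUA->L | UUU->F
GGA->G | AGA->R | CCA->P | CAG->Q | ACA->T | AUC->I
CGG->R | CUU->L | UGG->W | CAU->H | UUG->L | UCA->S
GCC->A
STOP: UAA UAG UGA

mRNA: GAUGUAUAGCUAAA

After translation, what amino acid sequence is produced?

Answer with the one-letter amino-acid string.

Answer: MYS

Derivation:
start AUG at pos 1
pos 1: AUG -> M; peptide=M
pos 4: UAU -> Y; peptide=MY
pos 7: AGC -> S; peptide=MYS
pos 10: UAA -> STOP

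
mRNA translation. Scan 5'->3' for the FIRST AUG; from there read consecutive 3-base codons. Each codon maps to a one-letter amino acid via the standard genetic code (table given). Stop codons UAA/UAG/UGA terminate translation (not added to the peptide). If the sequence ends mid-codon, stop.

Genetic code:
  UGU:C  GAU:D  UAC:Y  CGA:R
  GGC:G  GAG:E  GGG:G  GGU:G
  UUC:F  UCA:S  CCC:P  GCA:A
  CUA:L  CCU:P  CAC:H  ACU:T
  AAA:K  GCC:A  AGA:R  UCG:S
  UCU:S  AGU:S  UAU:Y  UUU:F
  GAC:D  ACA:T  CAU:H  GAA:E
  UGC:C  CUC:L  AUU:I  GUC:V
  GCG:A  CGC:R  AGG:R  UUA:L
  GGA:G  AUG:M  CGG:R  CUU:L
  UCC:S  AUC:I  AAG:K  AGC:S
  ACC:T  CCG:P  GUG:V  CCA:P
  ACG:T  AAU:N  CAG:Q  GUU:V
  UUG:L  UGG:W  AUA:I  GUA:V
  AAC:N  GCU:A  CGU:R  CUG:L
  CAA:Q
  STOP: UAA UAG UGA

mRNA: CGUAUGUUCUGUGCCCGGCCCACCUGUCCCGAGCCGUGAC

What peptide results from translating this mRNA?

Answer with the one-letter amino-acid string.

start AUG at pos 3
pos 3: AUG -> M; peptide=M
pos 6: UUC -> F; peptide=MF
pos 9: UGU -> C; peptide=MFC
pos 12: GCC -> A; peptide=MFCA
pos 15: CGG -> R; peptide=MFCAR
pos 18: CCC -> P; peptide=MFCARP
pos 21: ACC -> T; peptide=MFCARPT
pos 24: UGU -> C; peptide=MFCARPTC
pos 27: CCC -> P; peptide=MFCARPTCP
pos 30: GAG -> E; peptide=MFCARPTCPE
pos 33: CCG -> P; peptide=MFCARPTCPEP
pos 36: UGA -> STOP

Answer: MFCARPTCPEP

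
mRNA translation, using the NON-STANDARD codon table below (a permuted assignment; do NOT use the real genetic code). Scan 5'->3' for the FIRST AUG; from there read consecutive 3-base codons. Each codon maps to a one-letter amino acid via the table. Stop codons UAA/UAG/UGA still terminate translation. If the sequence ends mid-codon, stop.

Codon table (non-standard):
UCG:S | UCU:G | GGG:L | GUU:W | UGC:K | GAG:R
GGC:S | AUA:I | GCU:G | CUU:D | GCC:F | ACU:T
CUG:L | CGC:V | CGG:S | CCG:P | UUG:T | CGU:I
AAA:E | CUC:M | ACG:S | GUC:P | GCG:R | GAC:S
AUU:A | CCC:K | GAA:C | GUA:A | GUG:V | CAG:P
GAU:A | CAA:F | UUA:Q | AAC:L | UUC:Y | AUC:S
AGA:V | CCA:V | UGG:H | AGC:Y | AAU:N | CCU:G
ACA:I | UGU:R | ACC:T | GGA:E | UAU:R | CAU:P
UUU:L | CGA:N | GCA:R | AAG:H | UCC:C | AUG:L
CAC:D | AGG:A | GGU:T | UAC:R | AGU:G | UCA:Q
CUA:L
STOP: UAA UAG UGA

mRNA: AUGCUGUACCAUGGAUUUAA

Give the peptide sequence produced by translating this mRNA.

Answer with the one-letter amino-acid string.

start AUG at pos 0
pos 0: AUG -> L; peptide=L
pos 3: CUG -> L; peptide=LL
pos 6: UAC -> R; peptide=LLR
pos 9: CAU -> P; peptide=LLRP
pos 12: GGA -> E; peptide=LLRPE
pos 15: UUU -> L; peptide=LLRPEL
pos 18: only 2 nt remain (<3), stop (end of mRNA)

Answer: LLRPEL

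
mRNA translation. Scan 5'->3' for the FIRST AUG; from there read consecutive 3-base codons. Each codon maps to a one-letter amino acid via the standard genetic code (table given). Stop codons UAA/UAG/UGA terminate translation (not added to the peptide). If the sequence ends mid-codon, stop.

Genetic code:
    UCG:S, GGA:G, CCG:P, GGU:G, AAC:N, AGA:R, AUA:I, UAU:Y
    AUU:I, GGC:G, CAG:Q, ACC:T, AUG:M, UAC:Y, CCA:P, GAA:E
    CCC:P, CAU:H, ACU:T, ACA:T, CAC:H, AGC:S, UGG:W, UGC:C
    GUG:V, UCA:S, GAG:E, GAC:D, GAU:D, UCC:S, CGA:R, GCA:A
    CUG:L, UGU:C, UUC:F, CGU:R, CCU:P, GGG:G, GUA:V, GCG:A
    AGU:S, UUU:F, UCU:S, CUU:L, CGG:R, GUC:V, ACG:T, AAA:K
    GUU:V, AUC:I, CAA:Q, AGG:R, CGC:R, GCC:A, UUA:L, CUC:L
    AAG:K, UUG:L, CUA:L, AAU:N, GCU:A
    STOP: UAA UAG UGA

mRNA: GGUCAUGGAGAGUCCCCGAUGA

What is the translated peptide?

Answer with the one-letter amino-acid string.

start AUG at pos 4
pos 4: AUG -> M; peptide=M
pos 7: GAG -> E; peptide=ME
pos 10: AGU -> S; peptide=MES
pos 13: CCC -> P; peptide=MESP
pos 16: CGA -> R; peptide=MESPR
pos 19: UGA -> STOP

Answer: MESPR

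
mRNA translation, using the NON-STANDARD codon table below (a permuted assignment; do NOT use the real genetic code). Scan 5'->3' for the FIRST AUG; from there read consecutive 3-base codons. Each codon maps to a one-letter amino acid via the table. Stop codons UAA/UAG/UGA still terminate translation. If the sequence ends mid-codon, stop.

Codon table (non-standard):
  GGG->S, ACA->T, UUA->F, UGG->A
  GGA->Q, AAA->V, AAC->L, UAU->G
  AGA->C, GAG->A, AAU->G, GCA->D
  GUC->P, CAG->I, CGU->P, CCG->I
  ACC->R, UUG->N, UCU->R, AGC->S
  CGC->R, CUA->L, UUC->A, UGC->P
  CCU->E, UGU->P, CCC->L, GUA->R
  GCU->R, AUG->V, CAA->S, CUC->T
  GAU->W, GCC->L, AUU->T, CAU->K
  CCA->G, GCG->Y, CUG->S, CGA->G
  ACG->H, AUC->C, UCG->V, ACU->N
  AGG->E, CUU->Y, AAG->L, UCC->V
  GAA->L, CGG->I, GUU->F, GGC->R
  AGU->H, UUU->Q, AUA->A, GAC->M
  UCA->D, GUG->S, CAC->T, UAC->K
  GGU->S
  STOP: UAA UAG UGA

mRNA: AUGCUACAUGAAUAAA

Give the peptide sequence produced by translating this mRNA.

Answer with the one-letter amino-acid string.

Answer: VLKL

Derivation:
start AUG at pos 0
pos 0: AUG -> V; peptide=V
pos 3: CUA -> L; peptide=VL
pos 6: CAU -> K; peptide=VLK
pos 9: GAA -> L; peptide=VLKL
pos 12: UAA -> STOP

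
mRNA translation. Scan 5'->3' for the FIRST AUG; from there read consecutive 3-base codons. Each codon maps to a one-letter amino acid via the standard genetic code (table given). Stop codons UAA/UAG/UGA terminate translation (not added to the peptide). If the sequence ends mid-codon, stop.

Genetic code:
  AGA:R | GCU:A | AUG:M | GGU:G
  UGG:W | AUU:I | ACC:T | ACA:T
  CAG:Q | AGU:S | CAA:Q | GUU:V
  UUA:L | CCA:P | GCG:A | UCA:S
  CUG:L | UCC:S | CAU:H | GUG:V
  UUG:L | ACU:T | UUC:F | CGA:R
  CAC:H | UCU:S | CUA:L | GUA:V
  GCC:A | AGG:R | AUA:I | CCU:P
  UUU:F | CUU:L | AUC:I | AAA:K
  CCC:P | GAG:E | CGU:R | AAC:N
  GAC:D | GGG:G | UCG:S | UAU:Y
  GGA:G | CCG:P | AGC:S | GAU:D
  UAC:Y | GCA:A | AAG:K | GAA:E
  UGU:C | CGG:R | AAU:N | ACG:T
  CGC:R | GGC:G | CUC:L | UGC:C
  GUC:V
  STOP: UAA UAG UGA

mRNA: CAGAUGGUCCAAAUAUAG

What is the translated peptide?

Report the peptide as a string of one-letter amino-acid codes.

start AUG at pos 3
pos 3: AUG -> M; peptide=M
pos 6: GUC -> V; peptide=MV
pos 9: CAA -> Q; peptide=MVQ
pos 12: AUA -> I; peptide=MVQI
pos 15: UAG -> STOP

Answer: MVQI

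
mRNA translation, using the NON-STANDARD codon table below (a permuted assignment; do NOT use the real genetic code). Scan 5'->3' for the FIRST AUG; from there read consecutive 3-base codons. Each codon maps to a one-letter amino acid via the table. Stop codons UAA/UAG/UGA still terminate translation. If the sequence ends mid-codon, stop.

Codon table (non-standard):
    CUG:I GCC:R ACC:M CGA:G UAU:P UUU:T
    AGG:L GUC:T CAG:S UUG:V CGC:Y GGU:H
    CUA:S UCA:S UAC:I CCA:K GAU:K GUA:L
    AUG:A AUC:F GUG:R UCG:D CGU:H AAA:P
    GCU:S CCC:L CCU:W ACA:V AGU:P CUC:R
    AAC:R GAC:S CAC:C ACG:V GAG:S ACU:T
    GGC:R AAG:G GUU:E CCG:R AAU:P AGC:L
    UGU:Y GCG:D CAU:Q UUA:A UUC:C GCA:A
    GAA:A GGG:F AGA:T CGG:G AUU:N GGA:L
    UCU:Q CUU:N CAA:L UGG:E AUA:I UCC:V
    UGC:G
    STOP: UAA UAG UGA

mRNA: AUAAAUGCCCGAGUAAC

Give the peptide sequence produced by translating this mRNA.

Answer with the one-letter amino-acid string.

start AUG at pos 4
pos 4: AUG -> A; peptide=A
pos 7: CCC -> L; peptide=AL
pos 10: GAG -> S; peptide=ALS
pos 13: UAA -> STOP

Answer: ALS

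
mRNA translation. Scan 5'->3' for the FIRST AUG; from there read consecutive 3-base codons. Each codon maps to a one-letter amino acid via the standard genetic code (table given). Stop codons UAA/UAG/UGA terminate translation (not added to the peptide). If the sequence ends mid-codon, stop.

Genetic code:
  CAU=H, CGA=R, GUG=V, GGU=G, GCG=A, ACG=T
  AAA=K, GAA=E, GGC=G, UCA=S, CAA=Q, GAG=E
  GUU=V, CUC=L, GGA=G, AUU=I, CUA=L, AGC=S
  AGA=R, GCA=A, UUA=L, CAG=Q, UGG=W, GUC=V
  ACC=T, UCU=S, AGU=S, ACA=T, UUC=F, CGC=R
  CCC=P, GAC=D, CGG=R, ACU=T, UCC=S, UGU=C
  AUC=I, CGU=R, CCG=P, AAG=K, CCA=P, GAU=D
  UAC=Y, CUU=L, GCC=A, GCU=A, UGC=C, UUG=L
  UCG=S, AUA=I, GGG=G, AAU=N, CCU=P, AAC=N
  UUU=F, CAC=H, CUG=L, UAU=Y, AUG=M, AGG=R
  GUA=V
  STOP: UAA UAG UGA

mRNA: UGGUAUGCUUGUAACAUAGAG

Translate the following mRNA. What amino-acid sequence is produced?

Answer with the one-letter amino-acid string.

start AUG at pos 4
pos 4: AUG -> M; peptide=M
pos 7: CUU -> L; peptide=ML
pos 10: GUA -> V; peptide=MLV
pos 13: ACA -> T; peptide=MLVT
pos 16: UAG -> STOP

Answer: MLVT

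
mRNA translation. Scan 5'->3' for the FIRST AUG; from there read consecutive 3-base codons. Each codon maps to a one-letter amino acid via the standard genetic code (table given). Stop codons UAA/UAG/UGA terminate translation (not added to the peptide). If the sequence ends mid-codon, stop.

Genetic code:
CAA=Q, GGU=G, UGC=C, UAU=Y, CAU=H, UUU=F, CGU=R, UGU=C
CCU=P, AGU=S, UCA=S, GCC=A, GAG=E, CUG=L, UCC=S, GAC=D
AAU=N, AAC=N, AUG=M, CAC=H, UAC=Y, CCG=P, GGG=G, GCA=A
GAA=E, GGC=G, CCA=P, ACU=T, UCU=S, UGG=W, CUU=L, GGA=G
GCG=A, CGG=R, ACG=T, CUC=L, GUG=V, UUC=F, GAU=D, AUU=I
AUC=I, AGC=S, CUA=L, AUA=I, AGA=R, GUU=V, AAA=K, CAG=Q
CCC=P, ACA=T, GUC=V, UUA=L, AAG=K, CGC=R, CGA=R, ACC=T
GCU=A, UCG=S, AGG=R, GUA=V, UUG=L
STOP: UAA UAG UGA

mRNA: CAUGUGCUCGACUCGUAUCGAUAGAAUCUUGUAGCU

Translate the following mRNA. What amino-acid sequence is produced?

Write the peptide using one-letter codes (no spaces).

Answer: MCSTRIDRIL

Derivation:
start AUG at pos 1
pos 1: AUG -> M; peptide=M
pos 4: UGC -> C; peptide=MC
pos 7: UCG -> S; peptide=MCS
pos 10: ACU -> T; peptide=MCST
pos 13: CGU -> R; peptide=MCSTR
pos 16: AUC -> I; peptide=MCSTRI
pos 19: GAU -> D; peptide=MCSTRID
pos 22: AGA -> R; peptide=MCSTRIDR
pos 25: AUC -> I; peptide=MCSTRIDRI
pos 28: UUG -> L; peptide=MCSTRIDRIL
pos 31: UAG -> STOP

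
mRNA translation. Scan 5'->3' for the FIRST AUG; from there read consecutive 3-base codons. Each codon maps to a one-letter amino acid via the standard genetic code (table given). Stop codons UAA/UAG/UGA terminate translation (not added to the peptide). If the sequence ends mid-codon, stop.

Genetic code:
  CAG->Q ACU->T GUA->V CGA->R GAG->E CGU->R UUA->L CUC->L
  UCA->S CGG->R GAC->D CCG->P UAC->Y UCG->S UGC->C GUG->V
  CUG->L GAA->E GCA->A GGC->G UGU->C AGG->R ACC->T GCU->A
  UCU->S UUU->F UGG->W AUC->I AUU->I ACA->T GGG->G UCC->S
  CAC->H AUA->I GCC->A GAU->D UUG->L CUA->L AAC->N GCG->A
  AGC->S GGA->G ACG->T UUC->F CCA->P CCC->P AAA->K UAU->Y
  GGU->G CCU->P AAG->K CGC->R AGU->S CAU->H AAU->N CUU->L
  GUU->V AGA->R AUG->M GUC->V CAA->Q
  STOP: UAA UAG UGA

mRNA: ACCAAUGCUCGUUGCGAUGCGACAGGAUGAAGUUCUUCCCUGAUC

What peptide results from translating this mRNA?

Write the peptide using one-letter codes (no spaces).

Answer: MLVAMRQDEVLP

Derivation:
start AUG at pos 4
pos 4: AUG -> M; peptide=M
pos 7: CUC -> L; peptide=ML
pos 10: GUU -> V; peptide=MLV
pos 13: GCG -> A; peptide=MLVA
pos 16: AUG -> M; peptide=MLVAM
pos 19: CGA -> R; peptide=MLVAMR
pos 22: CAG -> Q; peptide=MLVAMRQ
pos 25: GAU -> D; peptide=MLVAMRQD
pos 28: GAA -> E; peptide=MLVAMRQDE
pos 31: GUU -> V; peptide=MLVAMRQDEV
pos 34: CUU -> L; peptide=MLVAMRQDEVL
pos 37: CCC -> P; peptide=MLVAMRQDEVLP
pos 40: UGA -> STOP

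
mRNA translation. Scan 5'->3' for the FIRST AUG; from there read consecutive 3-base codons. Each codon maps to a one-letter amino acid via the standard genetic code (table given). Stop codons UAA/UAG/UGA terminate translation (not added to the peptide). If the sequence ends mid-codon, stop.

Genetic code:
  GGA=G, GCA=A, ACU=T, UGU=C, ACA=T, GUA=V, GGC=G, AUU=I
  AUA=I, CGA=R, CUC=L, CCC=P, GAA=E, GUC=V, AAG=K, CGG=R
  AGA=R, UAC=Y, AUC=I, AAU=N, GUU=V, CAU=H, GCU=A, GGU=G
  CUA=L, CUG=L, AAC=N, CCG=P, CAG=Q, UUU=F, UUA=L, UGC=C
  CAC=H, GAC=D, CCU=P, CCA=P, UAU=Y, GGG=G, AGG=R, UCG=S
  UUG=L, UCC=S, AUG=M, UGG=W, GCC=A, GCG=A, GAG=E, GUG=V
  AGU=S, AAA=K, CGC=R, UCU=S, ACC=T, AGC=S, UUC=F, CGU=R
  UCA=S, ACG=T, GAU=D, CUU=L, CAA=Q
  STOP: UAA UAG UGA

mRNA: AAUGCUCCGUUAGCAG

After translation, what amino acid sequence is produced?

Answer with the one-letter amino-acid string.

start AUG at pos 1
pos 1: AUG -> M; peptide=M
pos 4: CUC -> L; peptide=ML
pos 7: CGU -> R; peptide=MLR
pos 10: UAG -> STOP

Answer: MLR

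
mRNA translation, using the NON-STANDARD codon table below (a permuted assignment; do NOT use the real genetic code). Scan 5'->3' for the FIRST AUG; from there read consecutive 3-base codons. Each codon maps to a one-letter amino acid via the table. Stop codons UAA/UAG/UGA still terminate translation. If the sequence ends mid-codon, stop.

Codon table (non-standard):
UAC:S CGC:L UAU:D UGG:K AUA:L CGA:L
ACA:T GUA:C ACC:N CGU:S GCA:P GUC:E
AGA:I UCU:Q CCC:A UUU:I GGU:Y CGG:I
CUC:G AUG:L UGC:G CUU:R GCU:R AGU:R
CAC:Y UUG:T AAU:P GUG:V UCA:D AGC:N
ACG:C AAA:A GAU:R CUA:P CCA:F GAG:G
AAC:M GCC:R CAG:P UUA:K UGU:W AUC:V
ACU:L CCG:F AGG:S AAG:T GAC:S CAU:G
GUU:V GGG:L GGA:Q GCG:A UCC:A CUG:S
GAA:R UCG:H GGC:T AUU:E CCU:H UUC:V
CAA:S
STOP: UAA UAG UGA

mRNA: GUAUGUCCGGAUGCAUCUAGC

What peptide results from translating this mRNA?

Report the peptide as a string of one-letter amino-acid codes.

Answer: LAQGV

Derivation:
start AUG at pos 2
pos 2: AUG -> L; peptide=L
pos 5: UCC -> A; peptide=LA
pos 8: GGA -> Q; peptide=LAQ
pos 11: UGC -> G; peptide=LAQG
pos 14: AUC -> V; peptide=LAQGV
pos 17: UAG -> STOP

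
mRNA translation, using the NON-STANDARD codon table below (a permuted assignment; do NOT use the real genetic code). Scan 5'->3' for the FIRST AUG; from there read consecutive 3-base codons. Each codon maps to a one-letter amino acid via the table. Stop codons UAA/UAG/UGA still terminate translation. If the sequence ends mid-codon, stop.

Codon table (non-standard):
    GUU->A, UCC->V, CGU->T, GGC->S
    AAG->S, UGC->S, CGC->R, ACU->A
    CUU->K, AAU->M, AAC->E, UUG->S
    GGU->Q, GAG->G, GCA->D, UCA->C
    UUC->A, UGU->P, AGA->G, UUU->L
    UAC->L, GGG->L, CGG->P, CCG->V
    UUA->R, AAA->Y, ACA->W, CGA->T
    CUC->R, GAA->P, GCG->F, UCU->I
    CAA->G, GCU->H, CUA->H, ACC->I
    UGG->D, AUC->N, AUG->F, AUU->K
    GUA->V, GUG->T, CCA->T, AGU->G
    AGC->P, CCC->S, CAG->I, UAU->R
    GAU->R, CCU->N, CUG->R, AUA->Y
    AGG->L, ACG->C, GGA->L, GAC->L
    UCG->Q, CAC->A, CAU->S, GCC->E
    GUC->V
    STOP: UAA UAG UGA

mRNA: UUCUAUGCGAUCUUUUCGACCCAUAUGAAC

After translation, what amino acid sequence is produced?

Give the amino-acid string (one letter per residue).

Answer: FTILTSY

Derivation:
start AUG at pos 4
pos 4: AUG -> F; peptide=F
pos 7: CGA -> T; peptide=FT
pos 10: UCU -> I; peptide=FTI
pos 13: UUU -> L; peptide=FTIL
pos 16: CGA -> T; peptide=FTILT
pos 19: CCC -> S; peptide=FTILTS
pos 22: AUA -> Y; peptide=FTILTSY
pos 25: UGA -> STOP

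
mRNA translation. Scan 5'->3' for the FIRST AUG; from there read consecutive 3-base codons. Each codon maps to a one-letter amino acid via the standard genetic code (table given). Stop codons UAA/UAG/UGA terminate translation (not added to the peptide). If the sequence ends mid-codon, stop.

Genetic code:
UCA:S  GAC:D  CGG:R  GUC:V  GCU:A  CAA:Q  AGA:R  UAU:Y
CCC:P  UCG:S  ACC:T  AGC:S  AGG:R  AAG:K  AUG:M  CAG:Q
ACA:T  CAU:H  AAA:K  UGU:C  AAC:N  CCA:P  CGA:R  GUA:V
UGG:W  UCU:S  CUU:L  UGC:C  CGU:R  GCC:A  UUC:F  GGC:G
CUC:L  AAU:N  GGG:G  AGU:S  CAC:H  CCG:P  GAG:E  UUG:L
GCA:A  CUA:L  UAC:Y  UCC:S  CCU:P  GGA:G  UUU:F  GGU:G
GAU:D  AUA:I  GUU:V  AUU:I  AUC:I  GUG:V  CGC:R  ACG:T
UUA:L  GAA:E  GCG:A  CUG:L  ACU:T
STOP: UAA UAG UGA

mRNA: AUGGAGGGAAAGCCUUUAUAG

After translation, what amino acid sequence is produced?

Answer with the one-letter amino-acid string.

start AUG at pos 0
pos 0: AUG -> M; peptide=M
pos 3: GAG -> E; peptide=ME
pos 6: GGA -> G; peptide=MEG
pos 9: AAG -> K; peptide=MEGK
pos 12: CCU -> P; peptide=MEGKP
pos 15: UUA -> L; peptide=MEGKPL
pos 18: UAG -> STOP

Answer: MEGKPL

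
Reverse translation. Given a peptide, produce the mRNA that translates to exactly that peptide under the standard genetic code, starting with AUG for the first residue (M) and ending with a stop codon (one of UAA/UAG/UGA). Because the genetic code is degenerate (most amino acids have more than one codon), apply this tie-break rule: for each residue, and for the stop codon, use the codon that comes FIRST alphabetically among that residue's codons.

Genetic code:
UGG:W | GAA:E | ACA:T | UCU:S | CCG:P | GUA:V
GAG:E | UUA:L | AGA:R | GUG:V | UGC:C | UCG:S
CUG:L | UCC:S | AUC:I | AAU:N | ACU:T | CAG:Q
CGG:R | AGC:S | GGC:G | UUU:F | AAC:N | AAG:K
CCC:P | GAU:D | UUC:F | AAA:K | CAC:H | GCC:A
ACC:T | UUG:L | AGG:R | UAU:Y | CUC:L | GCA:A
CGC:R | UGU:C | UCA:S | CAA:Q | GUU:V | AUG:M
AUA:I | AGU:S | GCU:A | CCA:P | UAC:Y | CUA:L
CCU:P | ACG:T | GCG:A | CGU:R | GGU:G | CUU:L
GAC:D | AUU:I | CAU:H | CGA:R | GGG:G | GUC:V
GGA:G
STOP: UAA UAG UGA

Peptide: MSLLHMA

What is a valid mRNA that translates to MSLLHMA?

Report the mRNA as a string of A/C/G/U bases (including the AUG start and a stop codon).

residue 1: M -> AUG (start codon)
residue 2: S codons sorted = AGC,AGU,UCA,UCC,UCG,UCU -> pick first = AGC
residue 3: L codons sorted = CUA,CUC,CUG,CUU,UUA,UUG -> pick first = CUA
residue 4: L codons sorted = CUA,CUC,CUG,CUU,UUA,UUG -> pick first = CUA
residue 5: H codons sorted = CAC,CAU -> pick first = CAC
residue 6: M -> AUG (only codon)
residue 7: A codons sorted = GCA,GCC,GCG,GCU -> pick first = GCA
terminator: stop codons sorted = UAA,UAG,UGA -> pick first = UAA

Answer: mRNA: AUGAGCCUACUACACAUGGCAUAA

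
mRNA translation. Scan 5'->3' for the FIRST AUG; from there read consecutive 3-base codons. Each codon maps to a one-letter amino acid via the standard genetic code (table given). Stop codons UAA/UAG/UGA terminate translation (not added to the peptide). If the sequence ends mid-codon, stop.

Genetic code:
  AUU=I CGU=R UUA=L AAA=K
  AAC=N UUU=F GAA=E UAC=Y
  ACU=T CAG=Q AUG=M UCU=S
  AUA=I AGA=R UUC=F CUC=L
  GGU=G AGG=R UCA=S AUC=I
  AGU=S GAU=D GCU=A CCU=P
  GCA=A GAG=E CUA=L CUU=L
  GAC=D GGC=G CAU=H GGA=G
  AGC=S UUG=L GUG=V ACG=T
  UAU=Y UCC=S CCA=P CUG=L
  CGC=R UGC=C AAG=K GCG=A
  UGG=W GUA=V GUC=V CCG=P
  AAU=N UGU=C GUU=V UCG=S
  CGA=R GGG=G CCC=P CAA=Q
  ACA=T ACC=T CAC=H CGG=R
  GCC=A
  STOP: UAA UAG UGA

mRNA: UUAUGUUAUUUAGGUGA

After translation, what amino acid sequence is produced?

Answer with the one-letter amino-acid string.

start AUG at pos 2
pos 2: AUG -> M; peptide=M
pos 5: UUA -> L; peptide=ML
pos 8: UUU -> F; peptide=MLF
pos 11: AGG -> R; peptide=MLFR
pos 14: UGA -> STOP

Answer: MLFR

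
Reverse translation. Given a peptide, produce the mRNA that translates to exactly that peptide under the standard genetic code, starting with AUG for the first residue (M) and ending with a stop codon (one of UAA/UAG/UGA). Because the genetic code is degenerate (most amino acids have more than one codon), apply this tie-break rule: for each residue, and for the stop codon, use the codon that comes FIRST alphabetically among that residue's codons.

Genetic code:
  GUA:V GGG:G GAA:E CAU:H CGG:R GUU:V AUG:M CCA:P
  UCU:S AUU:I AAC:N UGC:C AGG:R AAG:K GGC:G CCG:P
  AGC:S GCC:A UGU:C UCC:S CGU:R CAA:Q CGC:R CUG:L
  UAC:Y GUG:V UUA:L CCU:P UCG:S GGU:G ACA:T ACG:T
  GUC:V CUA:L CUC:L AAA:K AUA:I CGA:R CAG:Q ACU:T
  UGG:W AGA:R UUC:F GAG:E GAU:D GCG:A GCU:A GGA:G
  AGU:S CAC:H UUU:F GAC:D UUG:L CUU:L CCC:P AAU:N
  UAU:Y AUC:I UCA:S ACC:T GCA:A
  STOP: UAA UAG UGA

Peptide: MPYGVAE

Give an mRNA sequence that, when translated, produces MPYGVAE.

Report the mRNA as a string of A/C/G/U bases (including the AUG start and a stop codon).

residue 1: M -> AUG (start codon)
residue 2: P codons sorted = CCA,CCC,CCG,CCU -> pick first = CCA
residue 3: Y codons sorted = UAC,UAU -> pick first = UAC
residue 4: G codons sorted = GGA,GGC,GGG,GGU -> pick first = GGA
residue 5: V codons sorted = GUA,GUC,GUG,GUU -> pick first = GUA
residue 6: A codons sorted = GCA,GCC,GCG,GCU -> pick first = GCA
residue 7: E codons sorted = GAA,GAG -> pick first = GAA
terminator: stop codons sorted = UAA,UAG,UGA -> pick first = UAA

Answer: mRNA: AUGCCAUACGGAGUAGCAGAAUAA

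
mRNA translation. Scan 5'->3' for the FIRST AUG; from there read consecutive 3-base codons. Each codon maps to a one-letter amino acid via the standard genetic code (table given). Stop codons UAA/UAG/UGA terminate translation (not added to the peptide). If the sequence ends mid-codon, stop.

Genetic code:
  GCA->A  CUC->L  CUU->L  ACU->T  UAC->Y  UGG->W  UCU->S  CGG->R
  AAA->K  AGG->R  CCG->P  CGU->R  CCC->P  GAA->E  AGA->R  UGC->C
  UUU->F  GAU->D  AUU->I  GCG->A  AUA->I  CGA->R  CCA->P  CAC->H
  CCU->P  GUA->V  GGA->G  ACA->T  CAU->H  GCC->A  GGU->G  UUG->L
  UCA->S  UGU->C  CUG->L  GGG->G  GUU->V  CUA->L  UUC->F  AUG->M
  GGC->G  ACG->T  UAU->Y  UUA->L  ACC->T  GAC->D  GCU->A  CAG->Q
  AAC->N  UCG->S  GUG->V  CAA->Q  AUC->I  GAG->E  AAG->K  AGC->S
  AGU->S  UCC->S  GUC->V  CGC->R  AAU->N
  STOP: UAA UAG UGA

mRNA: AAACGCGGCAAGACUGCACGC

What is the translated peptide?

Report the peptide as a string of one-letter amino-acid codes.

Answer: (empty: no AUG start codon)

Derivation:
no AUG start codon found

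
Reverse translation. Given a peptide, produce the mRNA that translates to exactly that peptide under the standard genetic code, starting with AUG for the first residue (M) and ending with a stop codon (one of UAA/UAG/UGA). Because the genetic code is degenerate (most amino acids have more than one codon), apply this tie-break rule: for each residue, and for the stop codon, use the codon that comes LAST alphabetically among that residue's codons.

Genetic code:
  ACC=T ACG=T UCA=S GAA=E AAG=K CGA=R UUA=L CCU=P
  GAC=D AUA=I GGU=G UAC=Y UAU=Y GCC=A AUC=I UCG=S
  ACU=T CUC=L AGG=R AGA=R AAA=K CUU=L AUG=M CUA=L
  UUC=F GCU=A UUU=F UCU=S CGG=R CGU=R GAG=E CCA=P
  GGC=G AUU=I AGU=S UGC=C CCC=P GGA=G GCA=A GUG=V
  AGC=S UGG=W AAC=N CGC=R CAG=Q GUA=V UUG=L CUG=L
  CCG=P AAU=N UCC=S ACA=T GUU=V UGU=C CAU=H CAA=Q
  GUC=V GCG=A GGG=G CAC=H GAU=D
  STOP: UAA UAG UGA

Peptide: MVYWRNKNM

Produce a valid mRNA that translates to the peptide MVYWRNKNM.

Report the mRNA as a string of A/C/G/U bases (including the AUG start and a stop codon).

residue 1: M -> AUG (start codon)
residue 2: V codons sorted = GUA,GUC,GUG,GUU -> pick last = GUU
residue 3: Y codons sorted = UAC,UAU -> pick last = UAU
residue 4: W -> UGG (only codon)
residue 5: R codons sorted = AGA,AGG,CGA,CGC,CGG,CGU -> pick last = CGU
residue 6: N codons sorted = AAC,AAU -> pick last = AAU
residue 7: K codons sorted = AAA,AAG -> pick last = AAG
residue 8: N codons sorted = AAC,AAU -> pick last = AAU
residue 9: M -> AUG (only codon)
terminator: stop codons sorted = UAA,UAG,UGA -> pick last = UGA

Answer: mRNA: AUGGUUUAUUGGCGUAAUAAGAAUAUGUGA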